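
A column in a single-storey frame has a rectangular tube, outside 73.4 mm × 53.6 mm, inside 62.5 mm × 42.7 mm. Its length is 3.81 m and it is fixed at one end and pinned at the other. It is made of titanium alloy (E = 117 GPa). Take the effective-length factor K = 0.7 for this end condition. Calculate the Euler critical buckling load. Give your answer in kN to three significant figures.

Weak-axis I_min = (h_o·b_o³ − h_i·b_i³)/12 with b_o = 53.6, b_i = 42.70 mm (shorter outer/inner sides).
I_min = (73.4×53.6³ − 62.50×42.70³)/12 = 5.364×10^5 mm⁴
I = 5.364×10^5 mm⁴ = 5.364×10^-7 m⁴
Effective length L_e = K·L = 0.7 × 3.81 = 2.667 m
P_cr = π²EI / L_e² = π² × 117×10⁹ × 5.364×10^-7 / 2.667² = 8.708×10^4 N

P_cr ≈ 87.1 kN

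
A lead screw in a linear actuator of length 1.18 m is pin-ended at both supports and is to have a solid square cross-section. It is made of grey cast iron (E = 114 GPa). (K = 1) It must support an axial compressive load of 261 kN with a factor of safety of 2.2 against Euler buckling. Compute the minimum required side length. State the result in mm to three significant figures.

Required P_cr = n·P = 2.2 × 261 = 574.2 kN
L_e = K·L = 1 × 1.18 = 1.180 m
Required I = P_cr·L_e²/(π²E) = 5.742×10^5 × 1.180² / (π² × 1.14×10^11) = 7.106×10^-7 m⁴
I_req = 7.106×10^5 mm⁴
Solid square: I = a⁴/12  ⇒  a = (12I)^(1/4) = (12×7.106×10^5)^(1/4) = 54.0 mm

a ≈ 54.0 mm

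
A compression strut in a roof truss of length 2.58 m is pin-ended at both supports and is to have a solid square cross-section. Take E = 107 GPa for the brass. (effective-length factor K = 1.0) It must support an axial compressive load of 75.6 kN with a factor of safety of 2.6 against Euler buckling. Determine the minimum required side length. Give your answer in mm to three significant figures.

a ≈ 62.1 mm

Required P_cr = n·P = 2.6 × 75.6 = 196.6 kN
L_e = K·L = 1 × 2.58 = 2.580 m
Required I = P_cr·L_e²/(π²E) = 1.966×10^5 × 2.580² / (π² × 1.07×10^11) = 1.239×10^-6 m⁴
I_req = 1.239×10^6 mm⁴
Solid square: I = a⁴/12  ⇒  a = (12I)^(1/4) = (12×1.239×10^6)^(1/4) = 62.1 mm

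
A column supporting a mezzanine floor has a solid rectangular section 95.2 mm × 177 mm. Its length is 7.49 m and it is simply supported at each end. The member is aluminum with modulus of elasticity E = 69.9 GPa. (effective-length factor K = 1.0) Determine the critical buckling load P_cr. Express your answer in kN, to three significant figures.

Buckling occurs about the weak axis: I_min = h·b³/12 with b = 95.2 mm (the shorter side).
I_min = 177×95.2³/12 = 1.273×10^7 mm⁴
I = 1.273×10^7 mm⁴ = 1.273×10^-5 m⁴
Effective length L_e = K·L = 1 × 7.49 = 7.490 m
P_cr = π²EI / L_e² = π² × 69.9×10⁹ × 1.273×10^-5 / 7.490² = 1.565×10^5 N

P_cr ≈ 157 kN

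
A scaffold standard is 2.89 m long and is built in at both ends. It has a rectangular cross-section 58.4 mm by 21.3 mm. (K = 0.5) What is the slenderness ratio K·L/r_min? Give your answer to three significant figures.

λ ≈ 235

For a rectangle r_min = b/√12 = 21.3/√12 = 6.149 mm
L_e = K·L = 0.5 × 2.89 m = 1.445 m = 1445.0 mm
λ = L_e / r_min = 1445.0 / 6.149 = 235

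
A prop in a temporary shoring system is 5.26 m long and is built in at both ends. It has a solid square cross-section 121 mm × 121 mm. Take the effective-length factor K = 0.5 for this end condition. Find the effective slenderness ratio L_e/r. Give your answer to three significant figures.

I = a⁴/12 = 121⁴/12 = 1.786×10^7 mm⁴
A = 1.464×10^4 mm²;  r_min = √(I/A) = √(1.786×10^7/1.464×10^4) = 34.93 mm
L_e = K·L = 0.5 × 5.26 m = 2.630 m = 2630.0 mm
λ = L_e / r_min = 2630.0 / 34.93 = 75.3

λ ≈ 75.3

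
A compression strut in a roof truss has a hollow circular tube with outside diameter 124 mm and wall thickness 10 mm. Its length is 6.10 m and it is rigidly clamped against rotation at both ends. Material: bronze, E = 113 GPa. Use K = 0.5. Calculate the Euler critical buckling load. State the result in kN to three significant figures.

Inner diameter d_i = 124 − 2×10 = 104.0 mm
I = π(d_o⁴ − d_i⁴)/64 = π(124⁴ − 104.0⁴)/64 = 5.863×10^6 mm⁴
I = 5.863×10^6 mm⁴ = 5.863×10^-6 m⁴
Effective length L_e = K·L = 0.5 × 6.10 = 3.050 m
P_cr = π²EI / L_e² = π² × 113×10⁹ × 5.863×10^-6 / 3.050² = 7.029×10^5 N

P_cr ≈ 703 kN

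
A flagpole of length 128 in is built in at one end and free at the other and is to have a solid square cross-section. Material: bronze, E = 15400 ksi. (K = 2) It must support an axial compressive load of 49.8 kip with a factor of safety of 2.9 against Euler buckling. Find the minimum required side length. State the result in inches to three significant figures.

a ≈ 5.23 in

Required P_cr = n·P = 2.9 × 49.8 = 144.4 kip
L_e = K·L = 2 × 128 = 256.0 in
Required I = P_cr·L_e²/(π²E) = 1.444×10^5 × 256.0² / (π² × 1.54×10^7) = 62.27 in⁴
Solid square: I = a⁴/12  ⇒  a = (12I)^(1/4) = (12×62.27)^(1/4) = 5.23 in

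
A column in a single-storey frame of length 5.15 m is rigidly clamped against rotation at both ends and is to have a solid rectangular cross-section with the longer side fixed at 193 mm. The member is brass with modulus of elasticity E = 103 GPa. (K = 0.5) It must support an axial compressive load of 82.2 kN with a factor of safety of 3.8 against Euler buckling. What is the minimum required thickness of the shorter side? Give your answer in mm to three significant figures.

b ≈ 50.2 mm

Required P_cr = n·P = 3.8 × 82.2 = 312.4 kN
L_e = K·L = 0.5 × 5.15 = 2.575 m
Required I = P_cr·L_e²/(π²E) = 3.124×10^5 × 2.575² / (π² × 1.03×10^11) = 2.037×10^-6 m⁴
I_req = 2.037×10^6 mm⁴
Rectangle, weak axis: I_min = h·b³/12 with h = 193 mm fixed  ⇒  b = (12I/h)^(1/3) = 50.2 mm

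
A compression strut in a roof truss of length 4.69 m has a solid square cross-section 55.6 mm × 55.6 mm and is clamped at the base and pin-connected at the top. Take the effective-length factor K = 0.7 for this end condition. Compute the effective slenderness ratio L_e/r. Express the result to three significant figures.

λ ≈ 205

I = a⁴/12 = 55.6⁴/12 = 7.964×10^5 mm⁴
A = 3.091×10^3 mm²;  r_min = √(I/A) = √(7.964×10^5/3.091×10^3) = 16.05 mm
L_e = K·L = 0.7 × 4.69 m = 3.283 m = 3283.0 mm
λ = L_e / r_min = 3283.0 / 16.05 = 205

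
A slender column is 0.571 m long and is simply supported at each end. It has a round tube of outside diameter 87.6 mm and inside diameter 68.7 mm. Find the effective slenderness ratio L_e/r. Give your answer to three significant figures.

d_o = 87.6 mm, d_i = 68.7 mm
I = π(d_o⁴ − d_i⁴)/64 = π(87.6⁴ − 68.70⁴)/64 = 1.797×10^6 mm⁴
A = 2.320×10^3 mm²;  r_min = √(I/A) = √(1.797×10^6/2.320×10^3) = 27.83 mm
L_e = K·L = 1 × 0.571 m = 0.5710 m = 571.00 mm
λ = L_e / r_min = 571.00 / 27.83 = 20.5

λ ≈ 20.5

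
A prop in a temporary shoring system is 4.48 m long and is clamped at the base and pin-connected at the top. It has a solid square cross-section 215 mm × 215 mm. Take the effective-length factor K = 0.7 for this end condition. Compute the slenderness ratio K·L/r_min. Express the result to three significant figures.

For a square r = a/√12 = 215/√12 = 62.07 mm
L_e = K·L = 0.7 × 4.48 m = 3.136 m = 3136.0 mm
λ = L_e / r_min = 3136.0 / 62.07 = 50.5

λ ≈ 50.5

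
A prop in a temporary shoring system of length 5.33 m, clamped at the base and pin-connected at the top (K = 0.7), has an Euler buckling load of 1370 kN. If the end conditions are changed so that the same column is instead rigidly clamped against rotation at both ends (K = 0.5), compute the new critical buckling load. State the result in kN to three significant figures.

P_cr ≈ 2690 kN

P_cr ∝ 1/K², so P_cr,new = P_cr,old × (K_old/K_new)² = 1370 × (0.7/0.5)²
= 1370 × 1.960 = 2690 kN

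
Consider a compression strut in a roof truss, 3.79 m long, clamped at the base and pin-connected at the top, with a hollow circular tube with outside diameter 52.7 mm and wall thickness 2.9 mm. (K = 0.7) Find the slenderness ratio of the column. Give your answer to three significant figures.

Inner diameter d_i = 52.7 − 2×2.9 = 46.90 mm
I = π(d_o⁴ − d_i⁴)/64 = π(52.7⁴ − 46.90⁴)/64 = 1.411×10^5 mm⁴
A = 453.7 mm²;  r_min = √(I/A) = √(1.411×10^5/453.7) = 17.64 mm
L_e = K·L = 0.7 × 3.79 m = 2.653 m = 2653.0 mm
λ = L_e / r_min = 2653.0 / 17.64 = 150

λ ≈ 150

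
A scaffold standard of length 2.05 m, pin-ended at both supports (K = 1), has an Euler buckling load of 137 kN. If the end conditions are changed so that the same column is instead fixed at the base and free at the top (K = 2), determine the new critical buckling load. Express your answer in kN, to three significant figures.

P_cr ∝ 1/K², so P_cr,new = P_cr,old × (K_old/K_new)² = 137 × (1/2)²
= 137 × 0.2500 = 34.2 kN

P_cr ≈ 34.2 kN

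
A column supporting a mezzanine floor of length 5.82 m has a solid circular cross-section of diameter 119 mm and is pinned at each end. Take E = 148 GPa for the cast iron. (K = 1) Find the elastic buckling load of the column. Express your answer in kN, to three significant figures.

I = πd⁴/64 = π×119⁴/64 = 9.844×10^6 mm⁴
I = 9.844×10^6 mm⁴ = 9.844×10^-6 m⁴
Effective length L_e = K·L = 1 × 5.82 = 5.820 m
P_cr = π²EI / L_e² = π² × 148×10⁹ × 9.844×10^-6 / 5.820² = 4.245×10^5 N

P_cr ≈ 424 kN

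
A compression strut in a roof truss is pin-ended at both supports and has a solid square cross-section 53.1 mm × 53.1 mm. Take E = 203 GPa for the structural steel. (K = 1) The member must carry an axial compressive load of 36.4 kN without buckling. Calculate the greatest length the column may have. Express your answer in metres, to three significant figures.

I = a⁴/12 = 53.1⁴/12 = 6.625×10^5 mm⁴
I = 6.625×10^-7 m⁴
At the buckling limit P_cr = P = 3.640×10^4 N
From P_cr = π²EI/(K·L)²:  L = (1/K)·√(π²EI/P_cr) = (1/1)·√(π²×2.03×10^11×6.625×10^-7/3.640×10^4)
L = 6.04 m

L_max ≈ 6.04 m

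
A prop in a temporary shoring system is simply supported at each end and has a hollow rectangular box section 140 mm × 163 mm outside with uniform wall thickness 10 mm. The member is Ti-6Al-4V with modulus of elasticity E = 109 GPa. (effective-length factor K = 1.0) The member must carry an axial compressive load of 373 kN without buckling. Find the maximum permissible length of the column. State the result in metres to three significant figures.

L_max ≈ 6.94 m

Inner dimensions: h_i = 163 − 2×10 = 143.0 mm, b_i = 140 − 2×10 = 120.0 mm
Weak-axis I_min = (h_o·b_o³ − h_i·b_i³)/12 with b_o = 140, b_i = 120.0 mm (shorter outer/inner sides).
I_min = (163×140³ − 143.0×120.0³)/12 = 1.668×10^7 mm⁴
I = 1.668×10^-5 m⁴
At the buckling limit P_cr = P = 3.730×10^5 N
From P_cr = π²EI/(K·L)²:  L = (1/K)·√(π²EI/P_cr) = (1/1)·√(π²×1.09×10^11×1.668×10^-5/3.730×10^5)
L = 6.94 m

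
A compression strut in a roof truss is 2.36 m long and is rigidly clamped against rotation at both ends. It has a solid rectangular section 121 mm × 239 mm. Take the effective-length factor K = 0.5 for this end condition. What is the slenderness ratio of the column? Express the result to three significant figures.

λ ≈ 33.8

Buckling occurs about the weak axis: I_min = h·b³/12 with b = 121 mm (the shorter side).
I_min = 239×121³/12 = 3.528×10^7 mm⁴
A = 2.892×10^4 mm²;  r_min = √(I/A) = √(3.528×10^7/2.892×10^4) = 34.93 mm
L_e = K·L = 0.5 × 2.36 m = 1.180 m = 1180.0 mm
λ = L_e / r_min = 1180.0 / 34.93 = 33.8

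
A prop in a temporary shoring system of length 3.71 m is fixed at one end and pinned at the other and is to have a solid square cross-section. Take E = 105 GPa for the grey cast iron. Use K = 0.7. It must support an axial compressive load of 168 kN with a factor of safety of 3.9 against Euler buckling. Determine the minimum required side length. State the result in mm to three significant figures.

a ≈ 84.6 mm

Required P_cr = n·P = 3.9 × 168 = 655.2 kN
L_e = K·L = 0.7 × 3.71 = 2.597 m
Required I = P_cr·L_e²/(π²E) = 6.552×10^5 × 2.597² / (π² × 1.05×10^11) = 4.264×10^-6 m⁴
I_req = 4.264×10^6 mm⁴
Solid square: I = a⁴/12  ⇒  a = (12I)^(1/4) = (12×4.264×10^6)^(1/4) = 84.6 mm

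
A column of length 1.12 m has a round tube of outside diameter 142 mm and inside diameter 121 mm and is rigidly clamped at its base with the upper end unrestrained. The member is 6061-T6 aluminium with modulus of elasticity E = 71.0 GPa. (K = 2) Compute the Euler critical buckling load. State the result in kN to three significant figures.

d_o = 142 mm, d_i = 121 mm
I = π(d_o⁴ − d_i⁴)/64 = π(142⁴ − 121.0⁴)/64 = 9.436×10^6 mm⁴
I = 9.436×10^6 mm⁴ = 9.436×10^-6 m⁴
Effective length L_e = K·L = 2 × 1.12 = 2.240 m
P_cr = π²EI / L_e² = π² × 71.0×10⁹ × 9.436×10^-6 / 2.240² = 1.318×10^6 N

P_cr ≈ 1320 kN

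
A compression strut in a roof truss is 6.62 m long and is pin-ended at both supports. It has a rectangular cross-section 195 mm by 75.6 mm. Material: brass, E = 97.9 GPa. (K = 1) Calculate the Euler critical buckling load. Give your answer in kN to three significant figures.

Buckling occurs about the weak axis: I_min = h·b³/12 with b = 75.6 mm (the shorter side).
I_min = 195×75.6³/12 = 7.021×10^6 mm⁴
I = 7.021×10^6 mm⁴ = 7.021×10^-6 m⁴
Effective length L_e = K·L = 1 × 6.62 = 6.620 m
P_cr = π²EI / L_e² = π² × 97.9×10⁹ × 7.021×10^-6 / 6.620² = 1.548×10^5 N

P_cr ≈ 155 kN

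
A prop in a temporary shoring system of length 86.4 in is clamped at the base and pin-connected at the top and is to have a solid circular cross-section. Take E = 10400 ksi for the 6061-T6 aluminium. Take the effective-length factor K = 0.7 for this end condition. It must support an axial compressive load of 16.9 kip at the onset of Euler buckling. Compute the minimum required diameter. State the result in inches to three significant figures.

d ≈ 1.87 in

L_e = K·L = 0.7 × 86.4 = 60.48 in
Required I = P_cr·L_e²/(π²E) = 1.690×10^4 × 60.48² / (π² × 1.04×10^7) = 0.6023 in⁴
Solid circle: I = πd⁴/64  ⇒  d = (64I/π)^(1/4) = (64×0.6023/π)^(1/4) = 1.87 in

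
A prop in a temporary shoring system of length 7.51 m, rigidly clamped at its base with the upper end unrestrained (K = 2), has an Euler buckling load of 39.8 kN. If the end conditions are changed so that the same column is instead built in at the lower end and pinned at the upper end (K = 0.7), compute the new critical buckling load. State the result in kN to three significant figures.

P_cr ∝ 1/K², so P_cr,new = P_cr,old × (K_old/K_new)² = 39.8 × (2/0.7)²
= 39.8 × 8.163 = 325 kN

P_cr ≈ 325 kN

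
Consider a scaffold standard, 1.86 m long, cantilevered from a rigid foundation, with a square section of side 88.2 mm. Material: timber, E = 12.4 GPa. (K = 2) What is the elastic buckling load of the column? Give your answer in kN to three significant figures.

I = a⁴/12 = 88.2⁴/12 = 5.043×10^6 mm⁴
I = 5.043×10^6 mm⁴ = 5.043×10^-6 m⁴
Effective length L_e = K·L = 2 × 1.86 = 3.720 m
P_cr = π²EI / L_e² = π² × 12.4×10⁹ × 5.043×10^-6 / 3.720² = 4.460×10^4 N

P_cr ≈ 44.6 kN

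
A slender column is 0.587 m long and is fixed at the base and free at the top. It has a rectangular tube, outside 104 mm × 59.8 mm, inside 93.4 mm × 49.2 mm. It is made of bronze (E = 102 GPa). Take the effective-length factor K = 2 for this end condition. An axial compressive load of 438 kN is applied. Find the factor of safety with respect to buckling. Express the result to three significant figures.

n ≈ 1.54

Weak-axis I_min = (h_o·b_o³ − h_i·b_i³)/12 with b_o = 59.8, b_i = 49.20 mm (shorter outer/inner sides).
I_min = (104×59.8³ − 93.40×49.20³)/12 = 9.264×10^5 mm⁴
I = 9.264×10^5 mm⁴ = 9.264×10^-7 m⁴
Effective length L_e = K·L = 2 × 0.587 = 1.174 m
P_cr = π²EI / L_e² = π² × 102×10⁹ × 9.264×10^-7 / 1.174² = 6.766×10^5 N
Factor of safety n = P_cr / P = 676.63 / 438 = 1.54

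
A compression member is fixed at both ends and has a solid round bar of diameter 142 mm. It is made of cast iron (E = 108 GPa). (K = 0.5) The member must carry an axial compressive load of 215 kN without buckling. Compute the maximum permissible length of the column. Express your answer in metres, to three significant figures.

I = πd⁴/64 = π×142⁴/64 = 1.996×10^7 mm⁴
I = 1.996×10^-5 m⁴
At the buckling limit P_cr = P = 2.150×10^5 N
From P_cr = π²EI/(K·L)²:  L = (1/K)·√(π²EI/P_cr) = (1/0.5)·√(π²×1.08×10^11×1.996×10^-5/2.150×10^5)
L = 19.9 m

L_max ≈ 19.9 m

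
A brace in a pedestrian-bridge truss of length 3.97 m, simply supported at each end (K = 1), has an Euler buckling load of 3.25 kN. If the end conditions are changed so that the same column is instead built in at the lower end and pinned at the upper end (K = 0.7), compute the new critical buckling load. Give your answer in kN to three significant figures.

P_cr ≈ 6.63 kN

P_cr ∝ 1/K², so P_cr,new = P_cr,old × (K_old/K_new)² = 3.25 × (1/0.7)²
= 3.25 × 2.041 = 6.63 kN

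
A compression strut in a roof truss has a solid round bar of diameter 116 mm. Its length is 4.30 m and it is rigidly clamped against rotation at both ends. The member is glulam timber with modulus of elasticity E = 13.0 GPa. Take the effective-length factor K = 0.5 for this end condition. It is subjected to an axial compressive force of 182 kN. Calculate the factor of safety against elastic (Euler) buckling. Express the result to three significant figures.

n ≈ 1.36

I = πd⁴/64 = π×116⁴/64 = 8.888×10^6 mm⁴
I = 8.888×10^6 mm⁴ = 8.888×10^-6 m⁴
Effective length L_e = K·L = 0.5 × 4.30 = 2.150 m
P_cr = π²EI / L_e² = π² × 13.0×10⁹ × 8.888×10^-6 / 2.150² = 2.467×10^5 N
Factor of safety n = P_cr / P = 246.70 / 182 = 1.36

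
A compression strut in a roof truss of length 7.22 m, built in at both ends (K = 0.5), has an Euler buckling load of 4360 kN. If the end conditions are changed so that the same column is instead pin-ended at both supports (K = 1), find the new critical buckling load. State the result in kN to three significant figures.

P_cr ≈ 1090 kN

P_cr ∝ 1/K², so P_cr,new = P_cr,old × (K_old/K_new)² = 4360 × (0.5/1)²
= 4360 × 0.2500 = 1090 kN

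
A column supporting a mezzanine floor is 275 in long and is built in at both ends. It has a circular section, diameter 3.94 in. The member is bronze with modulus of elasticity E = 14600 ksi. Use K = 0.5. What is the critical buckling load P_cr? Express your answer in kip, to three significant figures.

I = πd⁴/64 = π×3.94⁴/64 = 11.83 in⁴
Effective length L_e = K·L = 0.5 × 275 = 137.5 in
P_cr = π²EI / L_e² = π² × 14600×10³ × 11.83 / 137.5² = 9.016×10^4 lb

P_cr ≈ 90.2 kip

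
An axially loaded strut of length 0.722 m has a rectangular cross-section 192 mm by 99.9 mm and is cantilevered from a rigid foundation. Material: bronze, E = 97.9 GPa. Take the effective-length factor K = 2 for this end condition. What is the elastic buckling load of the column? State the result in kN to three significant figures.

P_cr ≈ 7390 kN

Buckling occurs about the weak axis: I_min = h·b³/12 with b = 99.9 mm (the shorter side).
I_min = 192×99.9³/12 = 1.595×10^7 mm⁴
I = 1.595×10^7 mm⁴ = 1.595×10^-5 m⁴
Effective length L_e = K·L = 2 × 0.722 = 1.444 m
P_cr = π²EI / L_e² = π² × 97.9×10⁹ × 1.595×10^-5 / 1.444² = 7.392×10^6 N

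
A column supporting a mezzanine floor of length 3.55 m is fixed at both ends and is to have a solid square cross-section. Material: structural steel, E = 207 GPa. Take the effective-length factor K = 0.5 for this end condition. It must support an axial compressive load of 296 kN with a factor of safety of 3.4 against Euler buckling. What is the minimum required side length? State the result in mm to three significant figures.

Required P_cr = n·P = 3.4 × 296 = 1006 kN
L_e = K·L = 0.5 × 3.55 = 1.775 m
Required I = P_cr·L_e²/(π²E) = 1.006×10^6 × 1.775² / (π² × 2.07×10^11) = 1.552×10^-6 m⁴
I_req = 1.552×10^6 mm⁴
Solid square: I = a⁴/12  ⇒  a = (12I)^(1/4) = (12×1.552×10^6)^(1/4) = 65.7 mm

a ≈ 65.7 mm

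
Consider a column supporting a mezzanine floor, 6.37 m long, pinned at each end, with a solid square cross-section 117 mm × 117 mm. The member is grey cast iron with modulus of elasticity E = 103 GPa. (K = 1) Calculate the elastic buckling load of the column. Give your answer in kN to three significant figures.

I = a⁴/12 = 117⁴/12 = 1.562×10^7 mm⁴
I = 1.562×10^7 mm⁴ = 1.562×10^-5 m⁴
Effective length L_e = K·L = 1 × 6.37 = 6.370 m
P_cr = π²EI / L_e² = π² × 103×10⁹ × 1.562×10^-5 / 6.370² = 3.912×10^5 N

P_cr ≈ 391 kN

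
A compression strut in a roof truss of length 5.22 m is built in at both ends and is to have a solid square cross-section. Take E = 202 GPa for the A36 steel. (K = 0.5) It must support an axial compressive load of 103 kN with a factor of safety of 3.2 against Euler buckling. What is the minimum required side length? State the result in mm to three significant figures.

a ≈ 60.6 mm

Required P_cr = n·P = 3.2 × 103 = 329.6 kN
L_e = K·L = 0.5 × 5.22 = 2.610 m
Required I = P_cr·L_e²/(π²E) = 3.296×10^5 × 2.610² / (π² × 2.02×10^11) = 1.126×10^-6 m⁴
I_req = 1.126×10^6 mm⁴
Solid square: I = a⁴/12  ⇒  a = (12I)^(1/4) = (12×1.126×10^6)^(1/4) = 60.6 mm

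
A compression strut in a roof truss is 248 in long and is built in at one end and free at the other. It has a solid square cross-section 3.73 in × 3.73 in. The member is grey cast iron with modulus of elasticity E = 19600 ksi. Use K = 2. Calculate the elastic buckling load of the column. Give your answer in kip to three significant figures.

P_cr ≈ 12.7 kip

I = a⁴/12 = 3.73⁴/12 = 16.13 in⁴
Effective length L_e = K·L = 2 × 248 = 496.0 in
P_cr = π²EI / L_e² = π² × 19600×10³ × 16.13 / 496.0² = 1.268×10^4 lb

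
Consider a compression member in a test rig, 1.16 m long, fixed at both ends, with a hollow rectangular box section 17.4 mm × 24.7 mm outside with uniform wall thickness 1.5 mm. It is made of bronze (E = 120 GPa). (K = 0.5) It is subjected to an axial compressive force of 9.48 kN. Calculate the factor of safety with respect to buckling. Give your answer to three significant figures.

Inner dimensions: h_i = 24.7 − 2×1.5 = 21.70 mm, b_i = 17.4 − 2×1.5 = 14.40 mm
Weak-axis I_min = (h_o·b_o³ − h_i·b_i³)/12 with b_o = 17.4, b_i = 14.40 mm (shorter outer/inner sides).
I_min = (24.7×17.4³ − 21.70×14.40³)/12 = 5.444×10^3 mm⁴
I = 5.444×10^3 mm⁴ = 5.444×10^-9 m⁴
Effective length L_e = K·L = 0.5 × 1.16 = 0.5800 m
P_cr = π²EI / L_e² = π² × 120×10⁹ × 5.444×10^-9 / 0.5800² = 1.917×10^4 N
Factor of safety n = P_cr / P = 19.165 / 9.48 = 2.02

n ≈ 2.02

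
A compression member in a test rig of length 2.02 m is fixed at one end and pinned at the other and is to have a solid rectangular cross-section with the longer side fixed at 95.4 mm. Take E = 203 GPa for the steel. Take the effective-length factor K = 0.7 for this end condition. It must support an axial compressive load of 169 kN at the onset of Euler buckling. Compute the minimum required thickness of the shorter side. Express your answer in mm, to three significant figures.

b ≈ 27.7 mm

L_e = K·L = 0.7 × 2.02 = 1.414 m
Required I = P_cr·L_e²/(π²E) = 1.690×10^5 × 1.414² / (π² × 2.03×10^11) = 1.687×10^-7 m⁴
I_req = 1.687×10^5 mm⁴
Rectangle, weak axis: I_min = h·b³/12 with h = 95.4 mm fixed  ⇒  b = (12I/h)^(1/3) = 27.7 mm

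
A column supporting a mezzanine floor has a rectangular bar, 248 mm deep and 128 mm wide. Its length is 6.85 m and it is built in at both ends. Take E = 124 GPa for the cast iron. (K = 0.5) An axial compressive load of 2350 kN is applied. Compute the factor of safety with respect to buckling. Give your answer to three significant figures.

Buckling occurs about the weak axis: I_min = h·b³/12 with b = 128 mm (the shorter side).
I_min = 248×128³/12 = 4.334×10^7 mm⁴
I = 4.334×10^7 mm⁴ = 4.334×10^-5 m⁴
Effective length L_e = K·L = 0.5 × 6.85 = 3.425 m
P_cr = π²EI / L_e² = π² × 124×10⁹ × 4.334×10^-5 / 3.425² = 4.522×10^6 N
Factor of safety n = P_cr / P = 4521.7 / 2350 = 1.92

n ≈ 1.92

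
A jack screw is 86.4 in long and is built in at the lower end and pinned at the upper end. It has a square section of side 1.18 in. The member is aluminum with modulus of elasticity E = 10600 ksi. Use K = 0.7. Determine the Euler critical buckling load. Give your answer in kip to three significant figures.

P_cr ≈ 4.62 kip

I = a⁴/12 = 1.18⁴/12 = 0.1616 in⁴
Effective length L_e = K·L = 0.7 × 86.4 = 60.48 in
P_cr = π²EI / L_e² = π² × 10600×10³ × 0.1616 / 60.48² = 4.621×10^3 lb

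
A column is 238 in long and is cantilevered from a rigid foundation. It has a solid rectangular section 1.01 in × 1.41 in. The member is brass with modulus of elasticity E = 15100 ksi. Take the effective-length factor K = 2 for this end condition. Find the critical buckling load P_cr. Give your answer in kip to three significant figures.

Buckling occurs about the weak axis: I_min = h·b³/12 with b = 1.01 in (the shorter side).
I_min = 1.41×1.01³/12 = 0.1211 in⁴
Effective length L_e = K·L = 2 × 238 = 476.0 in
P_cr = π²EI / L_e² = π² × 15100×10³ × 0.1211 / 476.0² = 79.63 lb

P_cr ≈ 0.0796 kip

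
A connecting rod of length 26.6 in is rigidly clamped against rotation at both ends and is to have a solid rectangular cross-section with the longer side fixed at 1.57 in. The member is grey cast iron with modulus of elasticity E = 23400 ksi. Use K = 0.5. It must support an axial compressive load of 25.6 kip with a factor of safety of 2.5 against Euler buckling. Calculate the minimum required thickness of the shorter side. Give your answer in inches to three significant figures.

Required P_cr = n·P = 2.5 × 25.6 = 64.00 kip
L_e = K·L = 0.5 × 26.6 = 13.30 in
Required I = P_cr·L_e²/(π²E) = 6.400×10^4 × 13.30² / (π² × 2.34×10^7) = 4.902×10^-2 in⁴
Rectangle, weak axis: I_min = h·b³/12 with h = 1.57 in fixed  ⇒  b = (12I/h)^(1/3) = 0.721 in

b ≈ 0.721 in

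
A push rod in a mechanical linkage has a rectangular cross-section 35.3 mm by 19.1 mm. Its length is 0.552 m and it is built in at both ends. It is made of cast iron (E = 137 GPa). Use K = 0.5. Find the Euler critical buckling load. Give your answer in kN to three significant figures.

P_cr ≈ 364 kN

Buckling occurs about the weak axis: I_min = h·b³/12 with b = 19.1 mm (the shorter side).
I_min = 35.3×19.1³/12 = 2.050×10^4 mm⁴
I = 2.050×10^4 mm⁴ = 2.050×10^-8 m⁴
Effective length L_e = K·L = 0.5 × 0.552 = 0.2760 m
P_cr = π²EI / L_e² = π² × 137×10⁹ × 2.050×10^-8 / 0.2760² = 3.638×10^5 N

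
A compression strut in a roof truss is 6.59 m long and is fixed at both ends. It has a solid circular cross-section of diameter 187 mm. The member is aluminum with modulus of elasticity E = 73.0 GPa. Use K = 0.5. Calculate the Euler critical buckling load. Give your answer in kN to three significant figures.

P_cr ≈ 3980 kN

I = πd⁴/64 = π×187⁴/64 = 6.003×10^7 mm⁴
I = 6.003×10^7 mm⁴ = 6.003×10^-5 m⁴
Effective length L_e = K·L = 0.5 × 6.59 = 3.295 m
P_cr = π²EI / L_e² = π² × 73.0×10⁹ × 6.003×10^-5 / 3.295² = 3.983×10^6 N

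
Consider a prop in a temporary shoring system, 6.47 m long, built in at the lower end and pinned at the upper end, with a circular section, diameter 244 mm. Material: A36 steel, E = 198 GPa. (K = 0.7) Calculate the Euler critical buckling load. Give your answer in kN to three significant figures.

I = πd⁴/64 = π×244⁴/64 = 1.740×10^8 mm⁴
I = 1.740×10^8 mm⁴ = 1.740×10^-4 m⁴
Effective length L_e = K·L = 0.7 × 6.47 = 4.529 m
P_cr = π²EI / L_e² = π² × 198×10⁹ × 1.740×10^-4 / 4.529² = 1.658×10^7 N

P_cr ≈ 16600 kN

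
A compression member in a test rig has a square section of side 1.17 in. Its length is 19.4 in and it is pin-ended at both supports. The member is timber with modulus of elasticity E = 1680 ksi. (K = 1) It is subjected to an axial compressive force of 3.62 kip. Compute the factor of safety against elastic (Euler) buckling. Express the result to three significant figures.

I = a⁴/12 = 1.17⁴/12 = 0.1562 in⁴
Effective length L_e = K·L = 1 × 19.4 = 19.40 in
P_cr = π²EI / L_e² = π² × 1680×10³ × 0.1562 / 19.40² = 6.880×10^3 lb
Factor of safety n = P_cr / P = 6.8797 / 3.62 = 1.90

n ≈ 1.90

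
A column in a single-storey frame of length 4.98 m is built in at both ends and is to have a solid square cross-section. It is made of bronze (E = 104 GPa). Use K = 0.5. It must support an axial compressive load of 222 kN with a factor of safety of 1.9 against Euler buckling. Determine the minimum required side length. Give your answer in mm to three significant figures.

a ≈ 74.4 mm

Required P_cr = n·P = 1.9 × 222 = 421.8 kN
L_e = K·L = 0.5 × 4.98 = 2.490 m
Required I = P_cr·L_e²/(π²E) = 4.218×10^5 × 2.490² / (π² × 1.04×10^11) = 2.548×10^-6 m⁴
I_req = 2.548×10^6 mm⁴
Solid square: I = a⁴/12  ⇒  a = (12I)^(1/4) = (12×2.548×10^6)^(1/4) = 74.4 mm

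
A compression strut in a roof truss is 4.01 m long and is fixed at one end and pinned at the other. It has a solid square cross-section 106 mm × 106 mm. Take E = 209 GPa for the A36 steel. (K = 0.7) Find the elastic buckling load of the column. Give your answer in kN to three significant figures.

P_cr ≈ 2750 kN

I = a⁴/12 = 106⁴/12 = 1.052×10^7 mm⁴
I = 1.052×10^7 mm⁴ = 1.052×10^-5 m⁴
Effective length L_e = K·L = 0.7 × 4.01 = 2.807 m
P_cr = π²EI / L_e² = π² × 209×10⁹ × 1.052×10^-5 / 2.807² = 2.754×10^6 N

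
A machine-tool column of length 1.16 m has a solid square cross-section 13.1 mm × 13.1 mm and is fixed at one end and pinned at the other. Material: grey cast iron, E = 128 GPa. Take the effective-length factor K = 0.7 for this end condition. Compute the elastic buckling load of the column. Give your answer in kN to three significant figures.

I = a⁴/12 = 13.1⁴/12 = 2.454×10^3 mm⁴
I = 2.454×10^3 mm⁴ = 2.454×10^-9 m⁴
Effective length L_e = K·L = 0.7 × 1.16 = 0.8120 m
P_cr = π²EI / L_e² = π² × 128×10⁹ × 2.454×10^-9 / 0.8120² = 4.702×10^3 N

P_cr ≈ 4.70 kN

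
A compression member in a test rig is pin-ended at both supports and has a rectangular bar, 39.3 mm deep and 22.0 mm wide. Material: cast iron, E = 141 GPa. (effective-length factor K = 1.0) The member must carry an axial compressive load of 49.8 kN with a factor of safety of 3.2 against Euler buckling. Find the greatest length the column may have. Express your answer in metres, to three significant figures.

Buckling occurs about the weak axis: I_min = h·b³/12 with b = 22.0 mm (the shorter side).
I_min = 39.3×22.0³/12 = 3.487×10^4 mm⁴
I = 3.487×10^-8 m⁴
Required critical load P_cr = n·P = 3.2 × 49.8 = 159.4 kN = 1.594×10^5 N
From P_cr = π²EI/(K·L)²:  L = (1/K)·√(π²EI/P_cr) = (1/1)·√(π²×1.41×10^11×3.487×10^-8/1.594×10^5)
L = 0.552 m

L_max ≈ 0.552 m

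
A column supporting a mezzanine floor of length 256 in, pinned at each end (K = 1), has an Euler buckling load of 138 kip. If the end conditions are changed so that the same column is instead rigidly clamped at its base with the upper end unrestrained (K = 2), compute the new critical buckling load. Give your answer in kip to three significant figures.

P_cr ∝ 1/K², so P_cr,new = P_cr,old × (K_old/K_new)² = 138 × (1/2)²
= 138 × 0.2500 = 34.5 kip

P_cr ≈ 34.5 kip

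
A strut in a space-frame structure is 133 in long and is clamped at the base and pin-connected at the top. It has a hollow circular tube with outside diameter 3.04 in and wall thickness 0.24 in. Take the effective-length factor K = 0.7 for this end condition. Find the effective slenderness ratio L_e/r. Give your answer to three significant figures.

λ ≈ 93.7

Inner diameter d_i = 3.04 − 2×0.24 = 2.560 in
I = π(d_o⁴ − d_i⁴)/64 = π(3.04⁴ − 2.560⁴)/64 = 2.084 in⁴
A = 2.111 in²;  r_min = √(I/A) = √(2.084/2.111) = 0.9936 in
L_e = K·L = 0.7 × 133 = 93.10 in
λ = L_e / r_min = 93.100 / 0.9936 = 93.7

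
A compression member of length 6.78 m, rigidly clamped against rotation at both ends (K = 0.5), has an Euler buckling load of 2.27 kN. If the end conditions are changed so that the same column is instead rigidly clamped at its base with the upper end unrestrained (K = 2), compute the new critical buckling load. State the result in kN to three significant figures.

P_cr ≈ 0.142 kN

P_cr ∝ 1/K², so P_cr,new = P_cr,old × (K_old/K_new)² = 2.27 × (0.5/2)²
= 2.27 × 0.06250 = 0.142 kN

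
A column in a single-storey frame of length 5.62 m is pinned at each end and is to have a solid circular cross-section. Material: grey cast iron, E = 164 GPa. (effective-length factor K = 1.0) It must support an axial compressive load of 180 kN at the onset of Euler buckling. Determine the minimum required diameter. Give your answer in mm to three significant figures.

d ≈ 92.0 mm

L_e = K·L = 1 × 5.62 = 5.620 m
Required I = P_cr·L_e²/(π²E) = 1.800×10^5 × 5.620² / (π² × 1.64×10^11) = 3.512×10^-6 m⁴
I_req = 3.512×10^6 mm⁴
Solid circle: I = πd⁴/64  ⇒  d = (64I/π)^(1/4) = (64×3.512×10^6/π)^(1/4) = 92.0 mm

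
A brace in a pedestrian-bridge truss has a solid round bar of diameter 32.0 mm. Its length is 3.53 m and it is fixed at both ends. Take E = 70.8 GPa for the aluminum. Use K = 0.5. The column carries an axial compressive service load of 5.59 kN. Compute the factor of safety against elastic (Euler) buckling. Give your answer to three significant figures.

n ≈ 2.07

I = πd⁴/64 = π×32.0⁴/64 = 5.147×10^4 mm⁴
I = 5.147×10^4 mm⁴ = 5.147×10^-8 m⁴
Effective length L_e = K·L = 0.5 × 3.53 = 1.765 m
P_cr = π²EI / L_e² = π² × 70.8×10⁹ × 5.147×10^-8 / 1.765² = 1.155×10^4 N
Factor of safety n = P_cr / P = 11.546 / 5.59 = 2.07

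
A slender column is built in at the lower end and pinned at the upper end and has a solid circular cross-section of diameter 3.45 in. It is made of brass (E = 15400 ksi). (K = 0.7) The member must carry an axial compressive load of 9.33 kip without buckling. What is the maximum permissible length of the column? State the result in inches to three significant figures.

I = πd⁴/64 = π×3.45⁴/64 = 6.954 in⁴
At the buckling limit P_cr = P = 9.330×10^3 lb
From P_cr = π²EI/(K·L)²:  L = (1/K)·√(π²EI/P_cr) = (1/0.7)·√(π²×1.54×10^7×6.954/9.330×10^3)
L = 481 in

L_max ≈ 481 in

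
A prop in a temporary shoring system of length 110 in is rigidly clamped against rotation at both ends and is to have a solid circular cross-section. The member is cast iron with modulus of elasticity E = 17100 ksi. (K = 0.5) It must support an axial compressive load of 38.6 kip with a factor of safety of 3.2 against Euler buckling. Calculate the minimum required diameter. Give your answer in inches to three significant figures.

d ≈ 2.59 in

Required P_cr = n·P = 3.2 × 38.6 = 123.5 kip
L_e = K·L = 0.5 × 110 = 55.00 in
Required I = P_cr·L_e²/(π²E) = 1.235×10^5 × 55.00² / (π² × 1.71×10^7) = 2.214 in⁴
Solid circle: I = πd⁴/64  ⇒  d = (64I/π)^(1/4) = (64×2.214/π)^(1/4) = 2.59 in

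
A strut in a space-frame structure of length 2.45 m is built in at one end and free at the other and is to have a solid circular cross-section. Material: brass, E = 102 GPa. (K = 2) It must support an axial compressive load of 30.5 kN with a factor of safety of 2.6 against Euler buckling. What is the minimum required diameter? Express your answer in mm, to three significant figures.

Required P_cr = n·P = 2.6 × 30.5 = 79.30 kN
L_e = K·L = 2 × 2.45 = 4.900 m
Required I = P_cr·L_e²/(π²E) = 7.930×10^4 × 4.900² / (π² × 1.02×10^11) = 1.891×10^-6 m⁴
I_req = 1.891×10^6 mm⁴
Solid circle: I = πd⁴/64  ⇒  d = (64I/π)^(1/4) = (64×1.891×10^6/π)^(1/4) = 78.8 mm

d ≈ 78.8 mm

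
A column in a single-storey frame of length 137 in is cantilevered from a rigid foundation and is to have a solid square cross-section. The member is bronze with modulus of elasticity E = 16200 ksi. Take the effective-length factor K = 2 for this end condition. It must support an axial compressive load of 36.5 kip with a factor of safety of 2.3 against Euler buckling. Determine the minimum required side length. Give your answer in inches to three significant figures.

Required P_cr = n·P = 2.3 × 36.5 = 83.95 kip
L_e = K·L = 2 × 137 = 274.0 in
Required I = P_cr·L_e²/(π²E) = 8.395×10^4 × 274.0² / (π² × 1.62×10^7) = 39.42 in⁴
Solid square: I = a⁴/12  ⇒  a = (12I)^(1/4) = (12×39.42)^(1/4) = 4.66 in

a ≈ 4.66 in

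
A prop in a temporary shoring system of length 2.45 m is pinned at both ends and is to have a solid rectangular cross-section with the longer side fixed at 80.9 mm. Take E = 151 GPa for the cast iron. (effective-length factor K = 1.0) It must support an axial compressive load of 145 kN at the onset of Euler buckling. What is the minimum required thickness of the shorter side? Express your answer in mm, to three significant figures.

b ≈ 44.2 mm

L_e = K·L = 1 × 2.45 = 2.450 m
Required I = P_cr·L_e²/(π²E) = 1.450×10^5 × 2.450² / (π² × 1.51×10^11) = 5.840×10^-7 m⁴
I_req = 5.840×10^5 mm⁴
Rectangle, weak axis: I_min = h·b³/12 with h = 80.9 mm fixed  ⇒  b = (12I/h)^(1/3) = 44.2 mm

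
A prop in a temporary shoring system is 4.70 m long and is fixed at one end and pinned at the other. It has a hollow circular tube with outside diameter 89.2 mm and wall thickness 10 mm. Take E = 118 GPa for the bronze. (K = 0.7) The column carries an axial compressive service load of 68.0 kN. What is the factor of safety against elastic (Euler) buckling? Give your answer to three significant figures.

n ≈ 3.14

Inner diameter d_i = 89.2 − 2×10 = 69.20 mm
I = π(d_o⁴ − d_i⁴)/64 = π(89.2⁴ − 69.20⁴)/64 = 1.982×10^6 mm⁴
I = 1.982×10^6 mm⁴ = 1.982×10^-6 m⁴
Effective length L_e = K·L = 0.7 × 4.70 = 3.290 m
P_cr = π²EI / L_e² = π² × 118×10⁹ × 1.982×10^-6 / 3.290² = 2.133×10^5 N
Factor of safety n = P_cr / P = 213.25 / 68.0 = 3.14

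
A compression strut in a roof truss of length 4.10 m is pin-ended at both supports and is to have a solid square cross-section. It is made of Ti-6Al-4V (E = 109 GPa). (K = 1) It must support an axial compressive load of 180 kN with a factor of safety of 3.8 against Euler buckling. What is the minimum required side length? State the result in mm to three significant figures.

Required P_cr = n·P = 3.8 × 180 = 684.0 kN
L_e = K·L = 1 × 4.10 = 4.100 m
Required I = P_cr·L_e²/(π²E) = 6.840×10^5 × 4.100² / (π² × 1.09×10^11) = 1.069×10^-5 m⁴
I_req = 1.069×10^7 mm⁴
Solid square: I = a⁴/12  ⇒  a = (12I)^(1/4) = (12×1.069×10^7)^(1/4) = 106 mm

a ≈ 106 mm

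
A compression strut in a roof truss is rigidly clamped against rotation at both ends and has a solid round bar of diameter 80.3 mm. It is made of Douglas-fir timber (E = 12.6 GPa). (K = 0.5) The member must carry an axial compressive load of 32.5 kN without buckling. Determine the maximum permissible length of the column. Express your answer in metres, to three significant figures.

L_max ≈ 5.59 m

I = πd⁴/64 = π×80.3⁴/64 = 2.041×10^6 mm⁴
I = 2.041×10^-6 m⁴
At the buckling limit P_cr = P = 3.250×10^4 N
From P_cr = π²EI/(K·L)²:  L = (1/K)·√(π²EI/P_cr) = (1/0.5)·√(π²×1.26×10^10×2.041×10^-6/3.250×10^4)
L = 5.59 m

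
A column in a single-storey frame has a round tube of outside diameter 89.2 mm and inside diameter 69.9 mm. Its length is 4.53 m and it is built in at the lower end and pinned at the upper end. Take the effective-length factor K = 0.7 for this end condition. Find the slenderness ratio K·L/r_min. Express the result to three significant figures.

d_o = 89.2 mm, d_i = 69.9 mm
I = π(d_o⁴ − d_i⁴)/64 = π(89.2⁴ − 69.90⁴)/64 = 1.936×10^6 mm⁴
A = 2.412×10^3 mm²;  r_min = √(I/A) = √(1.936×10^6/2.412×10^3) = 28.33 mm
L_e = K·L = 0.7 × 4.53 m = 3.171 m = 3171.0 mm
λ = L_e / r_min = 3171.0 / 28.33 = 112

λ ≈ 112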